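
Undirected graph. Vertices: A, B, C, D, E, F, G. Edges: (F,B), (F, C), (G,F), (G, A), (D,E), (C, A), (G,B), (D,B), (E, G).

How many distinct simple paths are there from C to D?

7

C–A–G–B–D
C–A–G–E–D
C–A–G–F–B–D
C–F–B–D
C–F–B–G–E–D
C–F–G–B–D
C–F–G–E–D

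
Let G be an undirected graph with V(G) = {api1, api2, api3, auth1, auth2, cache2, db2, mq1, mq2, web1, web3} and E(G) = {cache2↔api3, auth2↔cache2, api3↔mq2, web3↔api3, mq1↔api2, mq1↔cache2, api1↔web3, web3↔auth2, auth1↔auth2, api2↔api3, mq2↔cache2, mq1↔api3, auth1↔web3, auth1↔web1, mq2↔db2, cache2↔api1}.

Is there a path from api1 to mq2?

Yes

Explore from api1.
Distance 1: reach cache2, web3.
Distance 2: reach api3, auth1, auth2, mq1, mq2.
Found mq2.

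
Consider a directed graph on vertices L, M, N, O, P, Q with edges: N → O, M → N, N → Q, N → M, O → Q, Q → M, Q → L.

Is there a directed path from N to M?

Yes

Explore from N.
Distance 1: reach M, O, Q.
Found M.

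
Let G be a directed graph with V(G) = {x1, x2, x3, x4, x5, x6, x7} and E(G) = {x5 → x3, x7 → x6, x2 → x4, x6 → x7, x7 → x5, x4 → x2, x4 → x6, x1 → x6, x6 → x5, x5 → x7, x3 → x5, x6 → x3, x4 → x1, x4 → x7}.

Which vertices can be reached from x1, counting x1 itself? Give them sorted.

x1, x3, x5, x6, x7

Start at x1.
Its neighbours: x6.
Then their neighbours: x3, x5, x7.
Nothing further is reachable.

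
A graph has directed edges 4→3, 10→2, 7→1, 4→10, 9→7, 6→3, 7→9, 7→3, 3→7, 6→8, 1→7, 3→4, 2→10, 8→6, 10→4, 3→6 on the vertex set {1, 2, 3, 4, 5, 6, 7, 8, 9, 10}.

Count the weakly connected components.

2

From 1: component {1, 2, 3, 4, 6, 7, 8, 9, 10}.
From 5: component {5}.
That's 2 components.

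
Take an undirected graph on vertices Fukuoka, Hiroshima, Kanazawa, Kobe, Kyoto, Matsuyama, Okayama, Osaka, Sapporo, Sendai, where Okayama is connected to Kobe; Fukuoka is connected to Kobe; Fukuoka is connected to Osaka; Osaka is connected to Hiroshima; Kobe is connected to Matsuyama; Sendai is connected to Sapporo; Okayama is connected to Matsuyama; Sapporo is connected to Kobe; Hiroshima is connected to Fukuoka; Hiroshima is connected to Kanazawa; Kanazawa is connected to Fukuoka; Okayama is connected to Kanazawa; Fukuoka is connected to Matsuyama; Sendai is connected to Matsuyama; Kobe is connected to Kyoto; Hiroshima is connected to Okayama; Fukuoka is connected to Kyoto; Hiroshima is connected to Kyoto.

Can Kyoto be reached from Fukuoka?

Yes

Explore from Fukuoka.
Distance 1: reach Hiroshima, Kanazawa, Kobe, Kyoto, Matsuyama, Osaka.
Found Kyoto.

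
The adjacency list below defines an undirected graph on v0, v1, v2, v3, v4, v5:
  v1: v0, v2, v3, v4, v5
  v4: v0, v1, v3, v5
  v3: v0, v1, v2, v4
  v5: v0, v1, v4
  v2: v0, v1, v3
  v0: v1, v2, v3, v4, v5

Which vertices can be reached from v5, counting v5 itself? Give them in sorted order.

Start at v5.
Its neighbours: v0, v1, v4.
Then their neighbours: v2, v3.
Every vertex is now reached.

v0, v1, v2, v3, v4, v5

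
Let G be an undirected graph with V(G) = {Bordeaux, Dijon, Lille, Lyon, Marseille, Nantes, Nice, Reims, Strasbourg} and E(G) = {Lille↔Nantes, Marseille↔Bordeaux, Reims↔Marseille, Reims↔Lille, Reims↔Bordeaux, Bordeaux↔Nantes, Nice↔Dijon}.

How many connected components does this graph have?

4

From Bordeaux: component {Bordeaux, Lille, Marseille, Nantes, Reims}.
From Dijon: component {Dijon, Nice}.
From Lyon: component {Lyon}.
From Strasbourg: component {Strasbourg}.
That's 4 components.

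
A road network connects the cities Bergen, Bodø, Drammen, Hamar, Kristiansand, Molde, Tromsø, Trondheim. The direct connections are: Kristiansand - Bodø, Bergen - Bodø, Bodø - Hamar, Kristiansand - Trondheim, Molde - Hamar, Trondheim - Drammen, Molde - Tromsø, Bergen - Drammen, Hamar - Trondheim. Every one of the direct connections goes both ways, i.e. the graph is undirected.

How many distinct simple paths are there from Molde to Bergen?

4

Molde–Hamar–Bodø–Bergen
Molde–Hamar–Bodø–Kristiansand–Trondheim–Drammen–Bergen
Molde–Hamar–Trondheim–Drammen–Bergen
Molde–Hamar–Trondheim–Kristiansand–Bodø–Bergen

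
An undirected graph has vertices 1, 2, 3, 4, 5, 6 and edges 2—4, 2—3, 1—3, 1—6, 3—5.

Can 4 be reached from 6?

Yes

Explore from 6.
Distance 1: reach 1.
Distance 2: reach 3.
Distance 3: reach 2, 5.
Distance 4: reach 4.
Found 4.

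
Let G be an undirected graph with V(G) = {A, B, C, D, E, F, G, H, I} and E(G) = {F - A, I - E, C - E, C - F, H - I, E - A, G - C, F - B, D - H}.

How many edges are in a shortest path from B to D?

Distance 0: B.
Distance 1: F.
Distance 2: A, C.
Distance 3: E, G.
Distance 4: I.
Distance 5: H.
Distance 6: D — contains D.

6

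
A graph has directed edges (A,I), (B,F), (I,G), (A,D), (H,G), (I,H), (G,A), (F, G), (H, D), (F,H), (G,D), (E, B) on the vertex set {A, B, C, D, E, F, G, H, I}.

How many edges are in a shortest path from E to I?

Distance 0: E.
Distance 1: B.
Distance 2: F.
Distance 3: G, H.
Distance 4: A, D.
Distance 5: I — contains I.

5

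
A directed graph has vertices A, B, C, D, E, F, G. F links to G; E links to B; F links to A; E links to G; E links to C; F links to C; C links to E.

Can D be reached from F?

Explore from F.
Distance 1: reach A, C, G.
Distance 2: reach E.
Distance 3: reach B.
The search from F is exhausted; no directed path reaches D.

No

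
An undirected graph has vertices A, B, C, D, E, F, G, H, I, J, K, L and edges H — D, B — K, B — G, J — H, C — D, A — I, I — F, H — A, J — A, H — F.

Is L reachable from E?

E has no edges, so nothing is reachable from it.

No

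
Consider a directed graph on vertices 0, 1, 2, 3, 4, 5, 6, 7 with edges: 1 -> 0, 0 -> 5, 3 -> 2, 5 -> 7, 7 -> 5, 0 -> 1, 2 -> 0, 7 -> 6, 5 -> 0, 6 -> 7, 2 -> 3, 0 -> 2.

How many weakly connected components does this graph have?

2

From 0: component {0, 1, 2, 3, 5, 6, 7}.
From 4: component {4}.
That's 2 components.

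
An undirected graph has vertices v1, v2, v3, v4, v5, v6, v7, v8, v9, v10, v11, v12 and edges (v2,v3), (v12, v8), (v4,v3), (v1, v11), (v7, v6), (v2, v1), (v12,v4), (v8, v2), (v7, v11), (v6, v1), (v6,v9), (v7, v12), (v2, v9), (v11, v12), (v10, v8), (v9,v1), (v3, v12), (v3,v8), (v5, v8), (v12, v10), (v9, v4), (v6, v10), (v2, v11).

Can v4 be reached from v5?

Yes

Explore from v5.
Distance 1: reach v8.
Distance 2: reach v2, v3, v10, v12.
Distance 3: reach v1, v4, v6, v7, v9, v11.
Found v4.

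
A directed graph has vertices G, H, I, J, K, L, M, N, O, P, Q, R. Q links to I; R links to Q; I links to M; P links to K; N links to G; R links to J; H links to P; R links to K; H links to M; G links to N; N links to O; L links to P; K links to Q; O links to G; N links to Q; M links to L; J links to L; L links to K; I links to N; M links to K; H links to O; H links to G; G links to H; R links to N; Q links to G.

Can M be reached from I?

Yes

Explore from I.
Distance 1: reach M, N.
Found M.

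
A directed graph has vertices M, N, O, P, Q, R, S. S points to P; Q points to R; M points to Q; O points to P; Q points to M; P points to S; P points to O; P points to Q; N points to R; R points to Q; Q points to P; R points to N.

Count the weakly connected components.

From M: component {M, N, O, P, Q, R, S}.
That's 1 component.

1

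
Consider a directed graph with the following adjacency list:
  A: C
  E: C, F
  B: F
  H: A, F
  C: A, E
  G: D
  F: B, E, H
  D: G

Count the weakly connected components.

From A: component {A, B, C, E, F, H}.
From D: component {D, G}.
That's 2 components.

2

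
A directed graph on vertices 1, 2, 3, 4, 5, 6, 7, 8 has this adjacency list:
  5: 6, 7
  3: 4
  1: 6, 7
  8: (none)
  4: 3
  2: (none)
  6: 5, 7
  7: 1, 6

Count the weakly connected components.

From 1: component {1, 5, 6, 7}.
From 2: component {2}.
From 3: component {3, 4}.
From 8: component {8}.
That's 4 components.

4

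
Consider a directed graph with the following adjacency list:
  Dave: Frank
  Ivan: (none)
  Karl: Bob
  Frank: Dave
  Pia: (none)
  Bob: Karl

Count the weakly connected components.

From Bob: component {Bob, Karl}.
From Dave: component {Dave, Frank}.
From Ivan: component {Ivan}.
From Pia: component {Pia}.
That's 4 components.

4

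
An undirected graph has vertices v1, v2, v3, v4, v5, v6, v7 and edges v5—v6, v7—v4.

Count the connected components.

From v1: component {v1}.
From v2: component {v2}.
From v3: component {v3}.
From v4: component {v4, v7}.
From v5: component {v5, v6}.
That's 5 components.

5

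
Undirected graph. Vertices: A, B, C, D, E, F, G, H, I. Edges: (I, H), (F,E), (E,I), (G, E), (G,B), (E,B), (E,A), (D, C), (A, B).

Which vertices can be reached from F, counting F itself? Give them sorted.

Start at F.
Its neighbours: E.
Then their neighbours: A, B, G, I.
Then next layer: H.
Nothing further is reachable.

A, B, E, F, G, H, I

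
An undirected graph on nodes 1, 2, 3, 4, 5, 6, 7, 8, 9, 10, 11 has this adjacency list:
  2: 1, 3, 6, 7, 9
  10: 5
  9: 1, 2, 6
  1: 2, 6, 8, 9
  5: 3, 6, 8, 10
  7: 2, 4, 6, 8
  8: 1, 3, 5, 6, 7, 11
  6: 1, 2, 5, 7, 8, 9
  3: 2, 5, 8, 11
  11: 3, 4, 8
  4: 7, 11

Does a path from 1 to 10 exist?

Yes

Explore from 1.
Distance 1: reach 2, 6, 8, 9.
Distance 2: reach 3, 5, 7, 11.
Distance 3: reach 4, 10.
Found 10.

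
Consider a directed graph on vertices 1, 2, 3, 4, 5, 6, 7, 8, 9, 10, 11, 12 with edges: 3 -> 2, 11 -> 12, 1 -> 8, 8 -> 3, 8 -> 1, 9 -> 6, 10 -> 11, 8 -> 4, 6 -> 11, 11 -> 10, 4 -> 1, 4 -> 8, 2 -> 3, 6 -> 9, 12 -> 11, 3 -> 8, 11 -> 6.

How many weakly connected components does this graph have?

From 1: component {1, 2, 3, 4, 8}.
From 5: component {5}.
From 6: component {6, 9, 10, 11, 12}.
From 7: component {7}.
That's 4 components.

4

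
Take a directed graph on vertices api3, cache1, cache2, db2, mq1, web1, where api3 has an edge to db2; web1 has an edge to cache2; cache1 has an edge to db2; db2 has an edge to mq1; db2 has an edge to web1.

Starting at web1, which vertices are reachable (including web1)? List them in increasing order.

cache2, web1

Start at web1.
Its neighbours: cache2.
Nothing further is reachable.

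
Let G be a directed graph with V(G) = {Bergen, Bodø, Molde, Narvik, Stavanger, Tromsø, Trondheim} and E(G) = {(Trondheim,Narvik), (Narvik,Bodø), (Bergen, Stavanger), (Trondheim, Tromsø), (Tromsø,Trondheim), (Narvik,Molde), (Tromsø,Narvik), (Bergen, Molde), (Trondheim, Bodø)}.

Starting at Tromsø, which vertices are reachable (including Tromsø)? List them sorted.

Start at Tromsø.
Its neighbours: Narvik, Trondheim.
Then their neighbours: Bodø, Molde.
Nothing further is reachable.

Bodø, Molde, Narvik, Tromsø, Trondheim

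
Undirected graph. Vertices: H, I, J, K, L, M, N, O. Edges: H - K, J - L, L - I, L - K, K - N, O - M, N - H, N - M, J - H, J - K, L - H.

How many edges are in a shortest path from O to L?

Distance 0: O.
Distance 1: M.
Distance 2: N.
Distance 3: H, K.
Distance 4: J, L — contains L.

4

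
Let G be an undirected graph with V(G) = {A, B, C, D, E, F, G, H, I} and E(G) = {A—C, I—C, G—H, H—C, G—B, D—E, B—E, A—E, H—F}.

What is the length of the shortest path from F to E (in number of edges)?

Distance 0: F.
Distance 1: H.
Distance 2: C, G.
Distance 3: A, B, I.
Distance 4: E — contains E.

4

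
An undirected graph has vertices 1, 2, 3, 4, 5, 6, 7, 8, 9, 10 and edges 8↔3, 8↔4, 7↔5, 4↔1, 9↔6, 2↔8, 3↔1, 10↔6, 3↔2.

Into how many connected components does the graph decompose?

From 1: component {1, 2, 3, 4, 8}.
From 5: component {5, 7}.
From 6: component {6, 9, 10}.
That's 3 components.

3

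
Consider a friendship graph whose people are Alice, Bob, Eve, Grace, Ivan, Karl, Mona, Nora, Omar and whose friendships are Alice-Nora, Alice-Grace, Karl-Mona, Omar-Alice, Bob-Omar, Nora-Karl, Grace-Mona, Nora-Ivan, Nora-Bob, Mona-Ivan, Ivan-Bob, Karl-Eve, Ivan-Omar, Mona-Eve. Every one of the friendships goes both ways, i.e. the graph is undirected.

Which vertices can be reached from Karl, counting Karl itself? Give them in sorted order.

Alice, Bob, Eve, Grace, Ivan, Karl, Mona, Nora, Omar

Start at Karl.
Its neighbours: Eve, Mona, Nora.
Then their neighbours: Alice, Bob, Grace, Ivan.
Then next layer: Omar.
Every vertex is now reached.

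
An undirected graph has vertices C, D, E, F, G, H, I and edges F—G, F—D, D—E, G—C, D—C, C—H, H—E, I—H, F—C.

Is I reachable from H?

Explore from H.
Distance 1: reach C, E, I.
Found I.

Yes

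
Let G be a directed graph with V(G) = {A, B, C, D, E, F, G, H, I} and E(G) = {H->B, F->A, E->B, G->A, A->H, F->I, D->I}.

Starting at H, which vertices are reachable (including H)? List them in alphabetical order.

B, H

Start at H.
Its neighbours: B.
Nothing further is reachable.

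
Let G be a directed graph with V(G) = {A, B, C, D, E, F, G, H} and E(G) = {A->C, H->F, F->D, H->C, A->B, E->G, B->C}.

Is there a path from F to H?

No

Explore from F.
Distance 1: reach D.
The search from F is exhausted; no directed path reaches H.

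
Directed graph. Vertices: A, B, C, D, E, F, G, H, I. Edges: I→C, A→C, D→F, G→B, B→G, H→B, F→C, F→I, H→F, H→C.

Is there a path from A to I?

No

Explore from A.
Distance 1: reach C.
The search from A is exhausted; no directed path reaches I.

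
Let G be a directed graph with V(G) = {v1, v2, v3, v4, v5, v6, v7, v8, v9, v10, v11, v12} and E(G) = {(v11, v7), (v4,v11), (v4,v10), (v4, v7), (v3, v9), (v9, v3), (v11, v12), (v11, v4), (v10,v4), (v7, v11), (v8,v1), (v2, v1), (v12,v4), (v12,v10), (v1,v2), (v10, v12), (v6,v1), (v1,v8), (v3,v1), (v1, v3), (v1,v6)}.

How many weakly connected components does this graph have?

From v1: component {v1, v2, v3, v6, v8, v9}.
From v4: component {v4, v7, v10, v11, v12}.
From v5: component {v5}.
That's 3 components.

3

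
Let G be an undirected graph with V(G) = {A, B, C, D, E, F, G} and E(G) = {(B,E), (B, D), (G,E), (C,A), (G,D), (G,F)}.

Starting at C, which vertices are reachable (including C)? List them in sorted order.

Start at C.
Its neighbours: A.
Nothing further is reachable.

A, C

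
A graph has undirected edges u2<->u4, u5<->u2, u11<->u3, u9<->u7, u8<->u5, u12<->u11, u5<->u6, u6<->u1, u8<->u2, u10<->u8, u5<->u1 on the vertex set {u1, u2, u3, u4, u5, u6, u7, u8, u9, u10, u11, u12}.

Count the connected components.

3

From u1: component {u1, u2, u4, u5, u6, u8, u10}.
From u3: component {u3, u11, u12}.
From u7: component {u7, u9}.
That's 3 components.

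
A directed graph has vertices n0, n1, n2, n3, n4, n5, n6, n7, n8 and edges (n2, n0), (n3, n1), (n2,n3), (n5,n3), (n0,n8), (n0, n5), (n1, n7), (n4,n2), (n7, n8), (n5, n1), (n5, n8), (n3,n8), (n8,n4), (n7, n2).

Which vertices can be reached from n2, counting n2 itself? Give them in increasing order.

Start at n2.
Its neighbours: n0, n3.
Then their neighbours: n1, n5, n8.
Then next layer: n4, n7.
Nothing further is reachable.

n0, n1, n2, n3, n4, n5, n7, n8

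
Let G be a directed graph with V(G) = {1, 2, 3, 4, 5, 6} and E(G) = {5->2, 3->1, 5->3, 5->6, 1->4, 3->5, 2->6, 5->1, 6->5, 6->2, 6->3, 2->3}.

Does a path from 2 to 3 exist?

Yes

Explore from 2.
Distance 1: reach 3, 6.
Found 3.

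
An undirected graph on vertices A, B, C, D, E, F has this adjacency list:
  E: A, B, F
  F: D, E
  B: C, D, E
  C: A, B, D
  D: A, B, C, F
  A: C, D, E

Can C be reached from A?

Yes

Explore from A.
Distance 1: reach C, D, E.
Found C.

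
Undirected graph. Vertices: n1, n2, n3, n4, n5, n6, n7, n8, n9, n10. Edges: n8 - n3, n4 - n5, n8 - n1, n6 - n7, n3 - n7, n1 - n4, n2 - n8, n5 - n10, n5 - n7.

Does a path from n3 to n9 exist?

No

Explore from n3.
Distance 1: reach n7, n8.
Distance 2: reach n1, n2, n5, n6.
Distance 3: reach n4, n10.
The search is exhausted without reaching n9; it lies in a different component.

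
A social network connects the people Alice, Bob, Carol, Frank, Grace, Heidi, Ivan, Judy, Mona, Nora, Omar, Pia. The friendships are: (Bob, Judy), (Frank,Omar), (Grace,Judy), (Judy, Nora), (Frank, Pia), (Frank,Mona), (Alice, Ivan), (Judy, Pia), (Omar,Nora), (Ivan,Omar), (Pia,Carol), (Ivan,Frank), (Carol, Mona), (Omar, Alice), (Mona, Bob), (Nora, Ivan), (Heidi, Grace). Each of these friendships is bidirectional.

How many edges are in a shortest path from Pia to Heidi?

Distance 0: Pia.
Distance 1: Carol, Frank, Judy.
Distance 2: Bob, Grace, Ivan, Mona, Nora, Omar.
Distance 3: Alice, Heidi — contains Heidi.

3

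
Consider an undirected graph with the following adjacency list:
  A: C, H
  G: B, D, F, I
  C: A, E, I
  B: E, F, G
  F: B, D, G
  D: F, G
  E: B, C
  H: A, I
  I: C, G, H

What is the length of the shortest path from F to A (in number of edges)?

Distance 0: F.
Distance 1: B, D, G.
Distance 2: E, I.
Distance 3: C, H.
Distance 4: A — contains A.

4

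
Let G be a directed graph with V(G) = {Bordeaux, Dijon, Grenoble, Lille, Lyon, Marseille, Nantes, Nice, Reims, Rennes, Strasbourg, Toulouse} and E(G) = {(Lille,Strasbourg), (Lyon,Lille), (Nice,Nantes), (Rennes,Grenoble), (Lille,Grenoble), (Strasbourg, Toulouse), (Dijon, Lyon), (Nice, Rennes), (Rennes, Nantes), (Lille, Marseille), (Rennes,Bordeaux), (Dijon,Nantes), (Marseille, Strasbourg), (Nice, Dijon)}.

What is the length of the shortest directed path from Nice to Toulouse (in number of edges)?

5

Distance 0: Nice.
Distance 1: Dijon, Nantes, Rennes.
Distance 2: Bordeaux, Grenoble, Lyon.
Distance 3: Lille.
Distance 4: Marseille, Strasbourg.
Distance 5: Toulouse — contains Toulouse.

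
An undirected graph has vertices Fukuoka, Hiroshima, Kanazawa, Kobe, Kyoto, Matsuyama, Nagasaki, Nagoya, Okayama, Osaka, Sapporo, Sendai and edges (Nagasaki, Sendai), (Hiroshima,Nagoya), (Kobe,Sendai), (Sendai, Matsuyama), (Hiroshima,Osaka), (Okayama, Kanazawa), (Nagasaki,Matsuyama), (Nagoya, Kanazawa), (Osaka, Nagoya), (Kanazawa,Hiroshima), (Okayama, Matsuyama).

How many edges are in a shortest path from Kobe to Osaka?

Distance 0: Kobe.
Distance 1: Sendai.
Distance 2: Matsuyama, Nagasaki.
Distance 3: Okayama.
Distance 4: Kanazawa.
Distance 5: Hiroshima, Nagoya.
Distance 6: Osaka — contains Osaka.

6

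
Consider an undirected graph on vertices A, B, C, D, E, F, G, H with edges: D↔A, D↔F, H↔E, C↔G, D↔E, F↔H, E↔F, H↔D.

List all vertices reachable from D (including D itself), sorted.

A, D, E, F, H

Start at D.
Its neighbours: A, E, F, H.
Nothing further is reachable.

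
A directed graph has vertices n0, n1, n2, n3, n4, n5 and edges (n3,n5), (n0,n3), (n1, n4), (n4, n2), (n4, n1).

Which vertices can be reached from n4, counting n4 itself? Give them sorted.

n1, n2, n4

Start at n4.
Its neighbours: n1, n2.
Nothing further is reachable.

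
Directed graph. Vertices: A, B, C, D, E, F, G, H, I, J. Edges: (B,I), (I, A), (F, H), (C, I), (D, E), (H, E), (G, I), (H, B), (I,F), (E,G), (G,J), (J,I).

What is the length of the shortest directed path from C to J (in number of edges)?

Distance 0: C.
Distance 1: I.
Distance 2: A, F.
Distance 3: H.
Distance 4: B, E.
Distance 5: G.
Distance 6: J — contains J.

6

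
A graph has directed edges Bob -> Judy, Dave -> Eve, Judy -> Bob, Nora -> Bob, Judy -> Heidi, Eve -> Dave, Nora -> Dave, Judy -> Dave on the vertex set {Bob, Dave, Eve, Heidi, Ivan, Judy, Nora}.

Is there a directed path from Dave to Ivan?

Explore from Dave.
Distance 1: reach Eve.
The search from Dave is exhausted; no directed path reaches Ivan.

No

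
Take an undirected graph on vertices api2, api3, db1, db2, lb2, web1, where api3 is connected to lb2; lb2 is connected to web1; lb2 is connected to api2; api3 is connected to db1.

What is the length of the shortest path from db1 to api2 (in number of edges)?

Distance 0: db1.
Distance 1: api3.
Distance 2: lb2.
Distance 3: api2, web1 — contains api2.

3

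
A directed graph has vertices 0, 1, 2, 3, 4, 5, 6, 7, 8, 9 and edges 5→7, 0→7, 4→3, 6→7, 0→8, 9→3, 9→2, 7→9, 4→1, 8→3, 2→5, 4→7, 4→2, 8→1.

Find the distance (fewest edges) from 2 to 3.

Distance 0: 2.
Distance 1: 5.
Distance 2: 7.
Distance 3: 9.
Distance 4: 3 — contains 3.

4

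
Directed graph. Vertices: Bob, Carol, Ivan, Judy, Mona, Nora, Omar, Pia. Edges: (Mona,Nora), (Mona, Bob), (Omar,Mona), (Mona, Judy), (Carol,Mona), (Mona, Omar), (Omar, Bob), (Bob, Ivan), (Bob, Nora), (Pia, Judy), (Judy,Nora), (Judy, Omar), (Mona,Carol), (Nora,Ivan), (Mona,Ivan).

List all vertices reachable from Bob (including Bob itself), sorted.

Start at Bob.
Its neighbours: Ivan, Nora.
Nothing further is reachable.

Bob, Ivan, Nora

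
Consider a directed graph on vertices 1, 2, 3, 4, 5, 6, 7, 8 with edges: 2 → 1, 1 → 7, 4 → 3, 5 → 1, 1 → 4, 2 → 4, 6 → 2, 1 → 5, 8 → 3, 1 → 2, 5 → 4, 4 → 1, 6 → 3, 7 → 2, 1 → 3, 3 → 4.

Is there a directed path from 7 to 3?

Yes

Explore from 7.
Distance 1: reach 2.
Distance 2: reach 1, 4.
Distance 3: reach 3, 5.
Found 3.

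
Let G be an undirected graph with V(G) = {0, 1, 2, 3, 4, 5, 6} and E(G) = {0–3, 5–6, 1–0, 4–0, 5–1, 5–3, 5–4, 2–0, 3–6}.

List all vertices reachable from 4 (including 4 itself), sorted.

0, 1, 2, 3, 4, 5, 6

Start at 4.
Its neighbours: 0, 5.
Then their neighbours: 1, 2, 3, 6.
Every vertex is now reached.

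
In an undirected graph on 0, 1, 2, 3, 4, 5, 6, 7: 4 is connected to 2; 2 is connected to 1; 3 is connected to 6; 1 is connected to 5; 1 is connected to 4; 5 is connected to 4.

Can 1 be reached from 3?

No

Explore from 3.
Distance 1: reach 6.
The search is exhausted without reaching 1; it lies in a different component.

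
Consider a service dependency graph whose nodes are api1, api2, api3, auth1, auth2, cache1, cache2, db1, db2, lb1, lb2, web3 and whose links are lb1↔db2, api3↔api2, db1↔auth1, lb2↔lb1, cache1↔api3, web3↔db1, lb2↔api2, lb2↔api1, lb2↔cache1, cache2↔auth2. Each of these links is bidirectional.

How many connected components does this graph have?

3

From api1: component {api1, api2, api3, cache1, db2, lb1, lb2}.
From auth1: component {auth1, db1, web3}.
From auth2: component {auth2, cache2}.
That's 3 components.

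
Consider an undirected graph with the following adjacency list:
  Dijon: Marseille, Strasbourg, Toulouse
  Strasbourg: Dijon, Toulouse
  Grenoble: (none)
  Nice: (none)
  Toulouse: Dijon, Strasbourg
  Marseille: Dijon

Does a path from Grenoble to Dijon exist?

No

Grenoble has no edges, so nothing is reachable from it.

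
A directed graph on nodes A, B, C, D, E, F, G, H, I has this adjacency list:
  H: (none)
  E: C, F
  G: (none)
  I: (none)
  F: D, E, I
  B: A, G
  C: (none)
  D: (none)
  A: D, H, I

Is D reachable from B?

Yes

Explore from B.
Distance 1: reach A, G.
Distance 2: reach D, H, I.
Found D.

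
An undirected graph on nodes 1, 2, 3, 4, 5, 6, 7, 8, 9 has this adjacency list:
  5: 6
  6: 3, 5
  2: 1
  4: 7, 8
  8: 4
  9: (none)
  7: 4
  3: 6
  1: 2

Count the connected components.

4

From 1: component {1, 2}.
From 3: component {3, 5, 6}.
From 4: component {4, 7, 8}.
From 9: component {9}.
That's 4 components.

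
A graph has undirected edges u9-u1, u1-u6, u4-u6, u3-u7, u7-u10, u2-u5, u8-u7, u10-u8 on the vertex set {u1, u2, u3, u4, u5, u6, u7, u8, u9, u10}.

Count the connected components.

From u1: component {u1, u4, u6, u9}.
From u2: component {u2, u5}.
From u3: component {u3, u7, u8, u10}.
That's 3 components.

3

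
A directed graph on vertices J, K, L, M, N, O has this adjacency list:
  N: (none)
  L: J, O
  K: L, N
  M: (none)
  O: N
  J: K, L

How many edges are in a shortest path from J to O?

2

Distance 0: J.
Distance 1: K, L.
Distance 2: N, O — contains O.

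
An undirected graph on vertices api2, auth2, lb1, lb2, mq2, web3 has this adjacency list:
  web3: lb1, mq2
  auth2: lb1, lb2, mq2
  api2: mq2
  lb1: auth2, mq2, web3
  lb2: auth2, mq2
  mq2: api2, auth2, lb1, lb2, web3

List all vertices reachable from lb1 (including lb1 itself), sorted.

Start at lb1.
Its neighbours: auth2, mq2, web3.
Then their neighbours: api2, lb2.
Every vertex is now reached.

api2, auth2, lb1, lb2, mq2, web3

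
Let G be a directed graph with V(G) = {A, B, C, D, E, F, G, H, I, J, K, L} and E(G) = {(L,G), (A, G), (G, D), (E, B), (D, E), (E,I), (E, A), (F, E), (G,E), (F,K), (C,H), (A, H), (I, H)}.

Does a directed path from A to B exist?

Explore from A.
Distance 1: reach G, H.
Distance 2: reach D, E.
Distance 3: reach B, I.
Found B.

Yes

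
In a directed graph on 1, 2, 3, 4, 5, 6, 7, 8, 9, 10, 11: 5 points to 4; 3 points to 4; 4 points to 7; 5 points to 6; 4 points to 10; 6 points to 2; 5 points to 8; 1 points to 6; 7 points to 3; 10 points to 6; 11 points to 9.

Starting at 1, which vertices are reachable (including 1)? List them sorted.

Start at 1.
Its neighbours: 6.
Then their neighbours: 2.
Nothing further is reachable.

1, 2, 6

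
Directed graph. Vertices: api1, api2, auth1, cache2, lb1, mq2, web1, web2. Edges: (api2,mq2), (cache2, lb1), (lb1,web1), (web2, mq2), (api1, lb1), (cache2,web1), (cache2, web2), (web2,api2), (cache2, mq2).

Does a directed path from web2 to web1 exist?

No

Explore from web2.
Distance 1: reach api2, mq2.
The search from web2 is exhausted; no directed path reaches web1.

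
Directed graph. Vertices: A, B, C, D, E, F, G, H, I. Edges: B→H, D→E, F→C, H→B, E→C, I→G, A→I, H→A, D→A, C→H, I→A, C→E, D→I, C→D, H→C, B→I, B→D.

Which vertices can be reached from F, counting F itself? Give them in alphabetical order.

Start at F.
Its neighbours: C.
Then their neighbours: D, E, H.
Then next layer: A, B, I.
Then next layer: G.
Every vertex is now reached.

A, B, C, D, E, F, G, H, I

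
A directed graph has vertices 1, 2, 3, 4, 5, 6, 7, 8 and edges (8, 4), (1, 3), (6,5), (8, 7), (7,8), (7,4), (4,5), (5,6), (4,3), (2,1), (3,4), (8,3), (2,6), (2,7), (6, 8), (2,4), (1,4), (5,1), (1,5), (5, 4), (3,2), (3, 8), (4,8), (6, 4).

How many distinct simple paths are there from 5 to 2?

10

5→1→3→2
5→1→4→3→2
5→1→4→8→3→2
5→4→3→2
5→4→8→3→2
5→6→4→3→2
5→6→4→8→3→2
5→6→8→3→2
5→6→8→4→3→2
5→6→8→7→4→3→2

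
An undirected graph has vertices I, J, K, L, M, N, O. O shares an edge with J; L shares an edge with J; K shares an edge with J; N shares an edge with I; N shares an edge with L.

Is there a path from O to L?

Yes

Explore from O.
Distance 1: reach J.
Distance 2: reach K, L.
Found L.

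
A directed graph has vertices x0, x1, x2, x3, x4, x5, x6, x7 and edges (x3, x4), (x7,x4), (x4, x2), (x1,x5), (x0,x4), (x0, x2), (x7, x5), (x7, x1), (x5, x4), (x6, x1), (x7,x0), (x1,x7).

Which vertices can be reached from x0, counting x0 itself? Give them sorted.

Start at x0.
Its neighbours: x2, x4.
Nothing further is reachable.

x0, x2, x4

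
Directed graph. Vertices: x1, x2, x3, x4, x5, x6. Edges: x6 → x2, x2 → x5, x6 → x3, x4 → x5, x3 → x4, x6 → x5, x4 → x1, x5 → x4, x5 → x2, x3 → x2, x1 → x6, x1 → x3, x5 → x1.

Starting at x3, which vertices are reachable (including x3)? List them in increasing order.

x1, x2, x3, x4, x5, x6

Start at x3.
Its neighbours: x2, x4.
Then their neighbours: x1, x5.
Then next layer: x6.
Every vertex is now reached.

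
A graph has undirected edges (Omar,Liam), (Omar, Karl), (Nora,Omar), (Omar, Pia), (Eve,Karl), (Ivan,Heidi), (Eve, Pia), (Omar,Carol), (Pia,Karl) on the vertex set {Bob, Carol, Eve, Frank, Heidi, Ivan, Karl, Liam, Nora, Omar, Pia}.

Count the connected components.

4

From Bob: component {Bob}.
From Carol: component {Carol, Eve, Karl, Liam, Nora, Omar, Pia}.
From Frank: component {Frank}.
From Heidi: component {Heidi, Ivan}.
That's 4 components.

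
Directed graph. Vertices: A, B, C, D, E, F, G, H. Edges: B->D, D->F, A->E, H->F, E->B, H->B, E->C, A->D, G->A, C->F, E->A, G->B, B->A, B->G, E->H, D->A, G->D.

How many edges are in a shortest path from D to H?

3

Distance 0: D.
Distance 1: A, F.
Distance 2: E.
Distance 3: B, C, H — contains H.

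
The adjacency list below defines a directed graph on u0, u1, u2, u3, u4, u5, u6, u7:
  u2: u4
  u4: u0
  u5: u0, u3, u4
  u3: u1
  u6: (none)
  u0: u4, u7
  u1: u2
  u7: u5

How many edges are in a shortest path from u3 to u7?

5

Distance 0: u3.
Distance 1: u1.
Distance 2: u2.
Distance 3: u4.
Distance 4: u0.
Distance 5: u7 — contains u7.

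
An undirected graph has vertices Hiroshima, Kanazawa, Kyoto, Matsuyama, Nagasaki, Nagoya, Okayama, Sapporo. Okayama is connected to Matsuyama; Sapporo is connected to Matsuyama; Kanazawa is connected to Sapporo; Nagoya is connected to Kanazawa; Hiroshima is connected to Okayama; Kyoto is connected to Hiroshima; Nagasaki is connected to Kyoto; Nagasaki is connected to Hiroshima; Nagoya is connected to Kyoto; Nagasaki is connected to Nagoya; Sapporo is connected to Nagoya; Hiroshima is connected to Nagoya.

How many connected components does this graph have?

1

From Hiroshima: component {Hiroshima, Kanazawa, Kyoto, Matsuyama, Nagasaki, Nagoya, Okayama, Sapporo}.
That's 1 component.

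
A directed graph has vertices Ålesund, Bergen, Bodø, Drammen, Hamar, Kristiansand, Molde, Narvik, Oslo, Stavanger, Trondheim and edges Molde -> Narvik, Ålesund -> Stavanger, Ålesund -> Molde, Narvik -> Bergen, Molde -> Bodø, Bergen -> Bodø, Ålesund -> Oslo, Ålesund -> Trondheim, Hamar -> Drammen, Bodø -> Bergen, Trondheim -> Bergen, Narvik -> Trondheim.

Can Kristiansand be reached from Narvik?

No

Explore from Narvik.
Distance 1: reach Bergen, Trondheim.
Distance 2: reach Bodø.
The search from Narvik is exhausted; no directed path reaches Kristiansand.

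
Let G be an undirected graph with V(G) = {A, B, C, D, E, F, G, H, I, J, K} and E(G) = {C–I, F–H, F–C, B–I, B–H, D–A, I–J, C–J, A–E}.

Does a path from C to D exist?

Explore from C.
Distance 1: reach F, I, J.
Distance 2: reach B, H.
The search is exhausted without reaching D; it lies in a different component.

No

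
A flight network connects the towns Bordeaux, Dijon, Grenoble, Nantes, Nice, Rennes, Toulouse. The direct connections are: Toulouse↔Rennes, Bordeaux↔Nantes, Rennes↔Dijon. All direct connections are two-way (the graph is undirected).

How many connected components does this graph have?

4

From Bordeaux: component {Bordeaux, Nantes}.
From Dijon: component {Dijon, Rennes, Toulouse}.
From Grenoble: component {Grenoble}.
From Nice: component {Nice}.
That's 4 components.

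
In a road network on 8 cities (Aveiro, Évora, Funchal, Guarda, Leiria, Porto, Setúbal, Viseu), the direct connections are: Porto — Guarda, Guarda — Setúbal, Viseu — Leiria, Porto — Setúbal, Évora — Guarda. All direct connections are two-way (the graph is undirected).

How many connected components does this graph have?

4

From Aveiro: component {Aveiro}.
From Évora: component {Évora, Guarda, Porto, Setúbal}.
From Funchal: component {Funchal}.
From Leiria: component {Leiria, Viseu}.
That's 4 components.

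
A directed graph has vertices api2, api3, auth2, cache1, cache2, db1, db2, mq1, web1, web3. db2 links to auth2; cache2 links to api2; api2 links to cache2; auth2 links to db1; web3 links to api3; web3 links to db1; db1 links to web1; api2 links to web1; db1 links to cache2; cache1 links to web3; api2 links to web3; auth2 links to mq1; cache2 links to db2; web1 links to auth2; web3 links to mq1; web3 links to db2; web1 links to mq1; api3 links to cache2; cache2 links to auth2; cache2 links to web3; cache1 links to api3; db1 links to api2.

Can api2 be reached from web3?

Explore from web3.
Distance 1: reach api3, db1, db2, mq1.
Distance 2: reach api2, auth2, cache2, web1.
Found api2.

Yes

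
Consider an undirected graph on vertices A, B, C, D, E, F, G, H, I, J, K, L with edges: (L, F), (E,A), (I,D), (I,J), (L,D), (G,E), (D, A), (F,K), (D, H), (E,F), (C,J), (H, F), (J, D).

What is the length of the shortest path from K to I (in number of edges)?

Distance 0: K.
Distance 1: F.
Distance 2: E, H, L.
Distance 3: A, D, G.
Distance 4: I, J — contains I.

4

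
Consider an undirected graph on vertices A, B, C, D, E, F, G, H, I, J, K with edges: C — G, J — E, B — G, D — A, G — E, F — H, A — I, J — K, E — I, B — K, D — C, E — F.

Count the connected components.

From A: component {A, B, C, D, E, F, G, H, I, J, K}.
That's 1 component.

1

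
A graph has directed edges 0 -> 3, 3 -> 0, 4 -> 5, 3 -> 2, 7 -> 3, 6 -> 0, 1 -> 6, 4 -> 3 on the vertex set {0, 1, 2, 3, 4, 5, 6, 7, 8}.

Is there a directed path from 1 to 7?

No

Explore from 1.
Distance 1: reach 6.
Distance 2: reach 0.
Distance 3: reach 3.
Distance 4: reach 2.
The search from 1 is exhausted; no directed path reaches 7.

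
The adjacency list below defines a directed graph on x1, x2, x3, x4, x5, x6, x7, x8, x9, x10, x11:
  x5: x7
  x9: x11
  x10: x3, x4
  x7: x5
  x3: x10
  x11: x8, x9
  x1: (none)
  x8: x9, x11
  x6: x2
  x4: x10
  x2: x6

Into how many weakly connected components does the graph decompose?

From x1: component {x1}.
From x2: component {x2, x6}.
From x3: component {x3, x4, x10}.
From x5: component {x5, x7}.
From x8: component {x8, x9, x11}.
That's 5 components.

5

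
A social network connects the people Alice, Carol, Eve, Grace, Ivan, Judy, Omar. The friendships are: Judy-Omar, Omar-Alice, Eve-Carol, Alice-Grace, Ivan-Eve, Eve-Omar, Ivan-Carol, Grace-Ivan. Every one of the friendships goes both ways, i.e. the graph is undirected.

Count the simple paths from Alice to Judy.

3

Alice–Grace–Ivan–Carol–Eve–Omar–Judy
Alice–Grace–Ivan–Eve–Omar–Judy
Alice–Omar–Judy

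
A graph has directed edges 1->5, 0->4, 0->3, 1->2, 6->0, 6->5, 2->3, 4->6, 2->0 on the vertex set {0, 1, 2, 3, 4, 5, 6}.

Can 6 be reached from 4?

Yes

Explore from 4.
Distance 1: reach 6.
Found 6.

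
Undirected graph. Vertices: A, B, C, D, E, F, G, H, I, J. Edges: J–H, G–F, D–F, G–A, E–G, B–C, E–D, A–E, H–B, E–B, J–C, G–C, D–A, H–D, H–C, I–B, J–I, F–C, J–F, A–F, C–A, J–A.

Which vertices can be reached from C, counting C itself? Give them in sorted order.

Start at C.
Its neighbours: A, B, F, G, H, J.
Then their neighbours: D, E, I.
Every vertex is now reached.

A, B, C, D, E, F, G, H, I, J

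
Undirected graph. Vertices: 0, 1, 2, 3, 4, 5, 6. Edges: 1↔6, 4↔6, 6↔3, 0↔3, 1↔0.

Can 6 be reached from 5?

No

5 has no edges, so nothing is reachable from it.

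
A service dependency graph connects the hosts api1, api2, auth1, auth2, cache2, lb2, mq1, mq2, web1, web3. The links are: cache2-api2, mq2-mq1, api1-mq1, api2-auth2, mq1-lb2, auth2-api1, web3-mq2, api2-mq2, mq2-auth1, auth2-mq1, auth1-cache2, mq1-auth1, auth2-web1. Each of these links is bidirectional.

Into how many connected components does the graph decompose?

From api1: component {api1, api2, auth1, auth2, cache2, lb2, mq1, mq2, web1, web3}.
That's 1 component.

1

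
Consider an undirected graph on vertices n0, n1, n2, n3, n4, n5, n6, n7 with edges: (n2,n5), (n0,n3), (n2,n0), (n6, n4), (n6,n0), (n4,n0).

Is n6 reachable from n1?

n1 has no edges, so nothing is reachable from it.

No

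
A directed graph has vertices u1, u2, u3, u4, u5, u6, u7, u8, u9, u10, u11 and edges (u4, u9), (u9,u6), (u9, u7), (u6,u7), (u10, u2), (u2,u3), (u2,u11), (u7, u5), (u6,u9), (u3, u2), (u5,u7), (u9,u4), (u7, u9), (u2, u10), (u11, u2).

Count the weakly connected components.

From u1: component {u1}.
From u2: component {u2, u3, u10, u11}.
From u4: component {u4, u5, u6, u7, u9}.
From u8: component {u8}.
That's 4 components.

4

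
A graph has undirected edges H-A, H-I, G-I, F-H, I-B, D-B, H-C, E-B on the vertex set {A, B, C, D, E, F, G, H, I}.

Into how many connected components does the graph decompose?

From A: component {A, B, C, D, E, F, G, H, I}.
That's 1 component.

1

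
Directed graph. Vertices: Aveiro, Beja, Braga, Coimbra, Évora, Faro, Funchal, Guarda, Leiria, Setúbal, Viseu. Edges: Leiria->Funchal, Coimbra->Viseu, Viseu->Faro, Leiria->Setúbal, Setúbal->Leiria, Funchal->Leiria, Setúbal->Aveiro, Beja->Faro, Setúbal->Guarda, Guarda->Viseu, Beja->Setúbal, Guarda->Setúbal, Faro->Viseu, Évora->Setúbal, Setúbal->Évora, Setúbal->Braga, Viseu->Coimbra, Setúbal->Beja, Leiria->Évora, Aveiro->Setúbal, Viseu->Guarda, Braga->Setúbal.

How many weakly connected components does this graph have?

1

From Aveiro: component {Aveiro, Beja, Braga, Coimbra, Évora, Faro, Funchal, Guarda, Leiria, Setúbal, Viseu}.
That's 1 component.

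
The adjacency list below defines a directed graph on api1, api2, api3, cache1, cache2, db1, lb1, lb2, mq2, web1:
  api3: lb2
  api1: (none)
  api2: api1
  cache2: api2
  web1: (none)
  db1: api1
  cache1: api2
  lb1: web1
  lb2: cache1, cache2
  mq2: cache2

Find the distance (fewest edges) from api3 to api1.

Distance 0: api3.
Distance 1: lb2.
Distance 2: cache1, cache2.
Distance 3: api2.
Distance 4: api1 — contains api1.

4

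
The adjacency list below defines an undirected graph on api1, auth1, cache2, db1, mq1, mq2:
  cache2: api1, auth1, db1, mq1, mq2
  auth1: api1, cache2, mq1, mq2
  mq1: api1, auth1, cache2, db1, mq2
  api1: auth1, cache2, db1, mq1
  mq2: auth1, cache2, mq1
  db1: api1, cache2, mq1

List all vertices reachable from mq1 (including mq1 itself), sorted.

api1, auth1, cache2, db1, mq1, mq2

Start at mq1.
Its neighbours: api1, auth1, cache2, db1, mq2.
Every vertex is now reached.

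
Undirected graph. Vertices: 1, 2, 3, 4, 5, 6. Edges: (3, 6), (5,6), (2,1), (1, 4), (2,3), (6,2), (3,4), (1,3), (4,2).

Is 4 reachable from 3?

Yes

Explore from 3.
Distance 1: reach 1, 2, 4, 6.
Found 4.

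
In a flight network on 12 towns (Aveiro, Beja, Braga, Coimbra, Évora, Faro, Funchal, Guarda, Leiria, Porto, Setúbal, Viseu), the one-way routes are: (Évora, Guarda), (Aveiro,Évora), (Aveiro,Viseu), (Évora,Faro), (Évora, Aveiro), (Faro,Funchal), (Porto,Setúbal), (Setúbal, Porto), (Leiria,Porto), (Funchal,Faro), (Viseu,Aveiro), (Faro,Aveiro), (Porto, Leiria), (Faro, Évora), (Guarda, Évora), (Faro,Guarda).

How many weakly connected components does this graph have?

5

From Aveiro: component {Aveiro, Évora, Faro, Funchal, Guarda, Viseu}.
From Beja: component {Beja}.
From Braga: component {Braga}.
From Coimbra: component {Coimbra}.
From Leiria: component {Leiria, Porto, Setúbal}.
That's 5 components.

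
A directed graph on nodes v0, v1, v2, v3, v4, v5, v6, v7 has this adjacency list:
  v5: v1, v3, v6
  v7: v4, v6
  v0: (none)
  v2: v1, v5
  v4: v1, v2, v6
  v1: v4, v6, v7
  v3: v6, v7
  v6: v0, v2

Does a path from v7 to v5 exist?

Yes

Explore from v7.
Distance 1: reach v4, v6.
Distance 2: reach v0, v1, v2.
Distance 3: reach v5.
Found v5.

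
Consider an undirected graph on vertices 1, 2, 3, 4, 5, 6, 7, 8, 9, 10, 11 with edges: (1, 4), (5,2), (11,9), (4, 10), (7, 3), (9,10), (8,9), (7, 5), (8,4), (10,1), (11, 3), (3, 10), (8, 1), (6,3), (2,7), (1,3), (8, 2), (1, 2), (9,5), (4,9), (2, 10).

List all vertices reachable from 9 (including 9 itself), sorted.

Start at 9.
Its neighbours: 4, 5, 8, 10, 11.
Then their neighbours: 1, 2, 3, 7.
Then next layer: 6.
Every vertex is now reached.

1, 2, 3, 4, 5, 6, 7, 8, 9, 10, 11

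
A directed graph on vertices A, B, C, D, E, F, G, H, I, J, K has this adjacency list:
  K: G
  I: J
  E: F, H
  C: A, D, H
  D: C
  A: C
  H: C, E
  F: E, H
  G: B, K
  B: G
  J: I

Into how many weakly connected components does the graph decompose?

From A: component {A, C, D, E, F, H}.
From B: component {B, G, K}.
From I: component {I, J}.
That's 3 components.

3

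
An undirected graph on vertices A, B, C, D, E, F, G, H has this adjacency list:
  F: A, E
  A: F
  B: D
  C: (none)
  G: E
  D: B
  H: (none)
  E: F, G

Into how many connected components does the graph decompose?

4

From A: component {A, E, F, G}.
From B: component {B, D}.
From C: component {C}.
From H: component {H}.
That's 4 components.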